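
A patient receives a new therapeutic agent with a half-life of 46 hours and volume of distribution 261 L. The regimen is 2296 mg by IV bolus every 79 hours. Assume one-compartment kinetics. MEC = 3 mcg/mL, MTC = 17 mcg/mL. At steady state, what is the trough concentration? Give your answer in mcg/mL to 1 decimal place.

Over one 79-h interval, 79/46 ≈ 1.7174 half-lives elapse, leaving f ≈ 0.3041 of each dose.
Accumulation ratio R = 1/(1 − f) ≈ 1/0.6959 ≈ 1.4370.
Single-dose peak C₀ = D/Vd = 2296/261 ≈ 8.797 mcg/mL.
Steady-state peak Cmax,ss = C₀·R ≈ 8.797 × 1.4370 ≈ 12.641 mcg/mL.
Steady-state trough Cmin,ss = Cmax,ss·f ≈ 12.641 × 0.3041 ≈ 3.844 mcg/mL.
Trough 3.8 mcg/mL vs MEC 3 mcg/mL: adequate.

3.8 mcg/mL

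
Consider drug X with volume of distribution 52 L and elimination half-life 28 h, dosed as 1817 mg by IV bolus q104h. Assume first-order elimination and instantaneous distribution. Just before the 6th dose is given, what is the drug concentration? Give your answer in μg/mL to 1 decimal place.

2.9 μg/mL

f = (1/2)^(τ/t½) = (1/2)^(104/28) ≈ 0.0762.
C₀ = D/Vd = 1817/52 ≈ 34.942 μg/mL.
Before the 6th dose, 5 doses have been given. Superposition: Cmin = C₀·(f + f² + … + f^5).
≈ 34.942 × (0.0762 + 0.0058 + 0.0004 + 0.0000 + 0.0000) ≈ 34.942 × 0.0824 ≈ 2.879 μg/mL.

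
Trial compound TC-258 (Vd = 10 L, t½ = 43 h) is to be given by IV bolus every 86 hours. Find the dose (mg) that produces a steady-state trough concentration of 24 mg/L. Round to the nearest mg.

720 mg

τ/t½ = 86/43 ≈ 2, so f = (1/2)^(86/43) ≈ 0.250000.
Cmin,ss = (D/Vd)·f/(1−f), so D = Cmin,ss·Vd·(1−f)/f.
D = 24 × 10 × (1−f)/f ≈ 24 × 10 × 3.00000 ≈ 720.00 mg.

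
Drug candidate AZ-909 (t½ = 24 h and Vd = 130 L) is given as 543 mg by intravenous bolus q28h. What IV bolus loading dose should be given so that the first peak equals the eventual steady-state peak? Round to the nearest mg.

979 mg

f = (1/2)^(28/24) ≈ 0.445449; accumulation ratio R = 1/(1−f) ≈ 1.80326.
Loading dose to hit Cmax,ss on first dose: D_load = D_maint·R ≈ 543 × 1.80326 ≈ 979.17 mg.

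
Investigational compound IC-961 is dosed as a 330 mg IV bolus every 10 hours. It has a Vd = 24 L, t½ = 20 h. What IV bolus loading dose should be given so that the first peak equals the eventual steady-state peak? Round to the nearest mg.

1127 mg

f = (1/2)^(10/20) ≈ 0.707107; accumulation ratio R = 1/(1−f) ≈ 3.41422.
Loading dose to hit Cmax,ss on first dose: D_load = D_maint·R ≈ 330 × 3.41422 ≈ 1126.69 mg.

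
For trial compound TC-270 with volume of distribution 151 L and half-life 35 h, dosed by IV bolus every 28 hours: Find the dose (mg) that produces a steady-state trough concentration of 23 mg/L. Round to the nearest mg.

τ/t½ = 28/35 ≈ 0.8, so f = (1/2)^(28/35) ≈ 0.574349.
Cmin,ss = (D/Vd)·f/(1−f), so D = Cmin,ss·Vd·(1−f)/f.
D = 23 × 151 × (1−f)/f ≈ 23 × 151 × 0.74110 ≈ 2573.84 mg.

2574 mg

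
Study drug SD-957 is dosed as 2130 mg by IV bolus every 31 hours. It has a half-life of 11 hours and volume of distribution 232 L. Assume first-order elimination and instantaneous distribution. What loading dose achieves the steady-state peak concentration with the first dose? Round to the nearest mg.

f = (1/2)^(31/11) ≈ 0.141789; accumulation ratio R = 1/(1−f) ≈ 1.16521.
Loading dose to hit Cmax,ss on first dose: D_load = D_maint·R ≈ 2130 × 1.16521 ≈ 2481.90 mg.

2482 mg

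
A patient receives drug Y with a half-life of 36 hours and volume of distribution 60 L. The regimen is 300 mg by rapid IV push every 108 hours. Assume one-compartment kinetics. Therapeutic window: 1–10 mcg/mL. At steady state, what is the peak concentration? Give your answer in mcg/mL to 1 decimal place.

5.7 mcg/mL

τ = 108 h = 3 half-lives, so f = (1/2)^3 = 0.125.
Accumulation ratio R = 1/(1 − f) = 1/0.875 = 8/7.
Single-dose peak C₀ = D/Vd = 300/60 = 5 mcg/mL.
Steady-state peak Cmax,ss = C₀·R = 5 × 8/7 ≈ 5.714 mcg/mL.
Peak 5.7 mcg/mL vs MTC 10 mcg/mL: below toxic threshold.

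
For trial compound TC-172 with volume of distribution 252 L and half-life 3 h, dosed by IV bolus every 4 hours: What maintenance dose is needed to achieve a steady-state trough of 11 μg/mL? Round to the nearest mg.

τ/t½ = 4/3 ≈ 1.3333, so f = (1/2)^(4/3) ≈ 0.396850.
Cmin,ss = (D/Vd)·f/(1−f), so D = Cmin,ss·Vd·(1−f)/f.
D = 11 × 252 × (1−f)/f ≈ 11 × 252 × 1.51984 ≈ 4213.00 mg.

4213 mg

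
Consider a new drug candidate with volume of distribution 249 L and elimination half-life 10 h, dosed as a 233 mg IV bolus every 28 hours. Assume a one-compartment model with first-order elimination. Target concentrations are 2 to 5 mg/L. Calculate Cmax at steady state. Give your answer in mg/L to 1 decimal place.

τ/t½ = 28/10 ≈ 2.8, so fraction remaining f = (1/2)^(28/10) ≈ 0.1436.
At steady state, accumulation factor R = 1/(1 − e^(−kτ)) ≈ 1.1677.
Each bolus raises the concentration by D/Vd = 233/249 ≈ 0.936 mg/L.
Steady-state peak Cmax,ss = C₀·R ≈ 0.936 × 1.1677 ≈ 1.093 mg/L.
Peak 1.1 mg/L vs MTC 5 mg/L: below toxic threshold.

1.1 mg/L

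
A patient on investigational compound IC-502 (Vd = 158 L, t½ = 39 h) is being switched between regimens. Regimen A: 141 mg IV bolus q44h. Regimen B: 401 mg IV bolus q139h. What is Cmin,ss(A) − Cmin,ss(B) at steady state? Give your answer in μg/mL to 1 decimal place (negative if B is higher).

0.5 μg/mL

Regimen A: f = (1/2)^(44/39) ≈ 0.4575; Cmin,ss = (141/158)·f/(1−f) ≈ 0.753 μg/mL.
Regimen B: f = (1/2)^(139/39) ≈ 0.0845; Cmin,ss = (401/158)·f/(1−f) ≈ 0.234 μg/mL.
Difference ≈ 0.753 − 0.234 ≈ 0.519 μg/mL.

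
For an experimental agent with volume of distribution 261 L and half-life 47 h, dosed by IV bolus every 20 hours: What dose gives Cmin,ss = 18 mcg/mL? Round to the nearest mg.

τ/t½ = 20/47 ≈ 0.42553, so f = (1/2)^(20/47) ≈ 0.744564.
Cmin,ss = (D/Vd)·f/(1−f), so D = Cmin,ss·Vd·(1−f)/f.
D = 18 × 261 × (1−f)/f ≈ 18 × 261 × 0.34307 ≈ 1611.74 mg.

1612 mg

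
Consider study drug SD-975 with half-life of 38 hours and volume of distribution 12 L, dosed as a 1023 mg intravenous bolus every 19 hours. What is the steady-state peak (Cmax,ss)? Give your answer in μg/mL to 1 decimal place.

291.1 μg/mL

k = ln2/t½ = ln2/38 ≈ 0.018241 h⁻¹; fraction remaining f = e^(−kτ) = e^(−0.018241×19) ≈ 0.7071.
At steady state, accumulation factor R = 1/(1 − e^(−kτ)) ≈ 3.4141.
Each bolus raises the concentration by D/Vd = 1023/12 ≈ 85.250 μg/mL.
Cmax,ss = C₀/(1 − f) ≈ 85.250/0.2929 ≈ 291.055 μg/mL.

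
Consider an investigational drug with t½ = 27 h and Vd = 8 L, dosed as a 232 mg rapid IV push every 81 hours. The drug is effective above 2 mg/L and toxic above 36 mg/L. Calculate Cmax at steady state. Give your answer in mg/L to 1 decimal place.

The dosing interval is 3 half-lives, so f = 2^(−3) = 0.125.
At steady state, R = 1/(1 − 0.125) = 8/7.
Single-dose peak C₀ = D/Vd = 232/8 = 29 mg/L.
Steady-state peak Cmax,ss = C₀·R = 29 × 8/7 ≈ 33.143 mg/L.
Peak 33.1 mg/L vs MTC 36 mg/L: below toxic threshold.

33.1 mg/L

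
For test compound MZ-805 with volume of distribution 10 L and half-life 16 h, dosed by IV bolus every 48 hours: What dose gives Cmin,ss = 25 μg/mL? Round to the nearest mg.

τ/t½ = 48/16 ≈ 3, so f = (1/2)^(48/16) ≈ 0.125000.
Cmin,ss = (D/Vd)·f/(1−f), so D = Cmin,ss·Vd·(1−f)/f.
D = 25 × 10 × (1−f)/f ≈ 25 × 10 × 7.00000 ≈ 1750.00 mg.

1750 mg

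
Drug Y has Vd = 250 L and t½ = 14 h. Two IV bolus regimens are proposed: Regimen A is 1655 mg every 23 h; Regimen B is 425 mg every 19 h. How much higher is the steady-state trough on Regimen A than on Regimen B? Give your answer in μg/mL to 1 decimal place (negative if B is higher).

2.0 μg/mL

Regimen A: f = (1/2)^(23/14) ≈ 0.3202; Cmin,ss = (1655/250)·f/(1−f) ≈ 3.118 μg/mL.
Regimen B: f = (1/2)^(19/14) ≈ 0.3904; Cmin,ss = (425/250)·f/(1−f) ≈ 1.089 μg/mL.
Difference ≈ 3.118 − 1.089 ≈ 2.029 μg/mL.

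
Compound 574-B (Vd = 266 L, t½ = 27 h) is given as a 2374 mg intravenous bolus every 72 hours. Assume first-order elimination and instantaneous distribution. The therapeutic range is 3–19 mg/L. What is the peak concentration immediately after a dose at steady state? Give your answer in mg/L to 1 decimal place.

k = ln2/t½ = ln2/27 ≈ 0.025672 h⁻¹; fraction remaining f = e^(−kτ) = e^(−0.025672×72) ≈ 0.1575.
Accumulation ratio R = 1/(1 − f) ≈ 1/0.8425 ≈ 1.1869.
Each bolus raises the concentration by D/Vd = 2374/266 ≈ 8.925 mg/L.
Steady-state peak Cmax,ss = C₀·R ≈ 8.925 × 1.1869 ≈ 10.593 mg/L.
Peak 10.6 mg/L vs MTC 19 mg/L: below toxic threshold.

10.6 mg/L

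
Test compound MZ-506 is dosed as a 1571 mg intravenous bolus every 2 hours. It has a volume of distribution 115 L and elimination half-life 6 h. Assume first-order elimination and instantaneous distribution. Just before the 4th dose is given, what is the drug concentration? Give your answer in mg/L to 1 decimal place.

26.3 mg/L

f = (1/2)^(τ/t½) = (1/2)^(2/6) ≈ 0.7937.
C₀ = D/Vd = 1571/115 ≈ 13.661 mg/L.
Before the 4th dose, 3 doses have been given. Superposition: Cmin = C₀·(f + f² + … + f^3).
≈ 13.661 × (0.7937 + 0.6300 + 0.5000) ≈ 13.661 × 1.9237 ≈ 26.280 mg/L.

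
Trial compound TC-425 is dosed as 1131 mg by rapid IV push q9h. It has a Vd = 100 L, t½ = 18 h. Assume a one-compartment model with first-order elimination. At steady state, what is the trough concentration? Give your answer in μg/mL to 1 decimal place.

27.3 μg/mL

k = ln2/t½ = ln2/18 ≈ 0.038508 h⁻¹; fraction remaining f = e^(−kτ) = e^(−0.038508×9) ≈ 0.7071.
Single-dose peak C₀ = D/Vd = 1131/100 ≈ 11.310 μg/mL.
Steady-state trough Cmin,ss = C₀·f/(1−f) ≈ 11.310 × 0.7071/0.2929 ≈ 27.304 μg/mL.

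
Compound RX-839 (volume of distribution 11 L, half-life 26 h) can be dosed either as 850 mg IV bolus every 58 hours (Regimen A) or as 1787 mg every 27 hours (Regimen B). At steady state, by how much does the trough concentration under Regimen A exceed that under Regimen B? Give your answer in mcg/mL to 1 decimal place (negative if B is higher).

Regimen A: f = (1/2)^(58/26) ≈ 0.2130; Cmin,ss = (850/11)·f/(1−f) ≈ 20.914 mcg/mL.
Regimen B: f = (1/2)^(27/26) ≈ 0.4868; Cmin,ss = (1787/11)·f/(1−f) ≈ 154.098 mcg/mL.
Difference ≈ 20.914 − 154.098 ≈ -133.184 mcg/mL.

-133.2 mcg/mL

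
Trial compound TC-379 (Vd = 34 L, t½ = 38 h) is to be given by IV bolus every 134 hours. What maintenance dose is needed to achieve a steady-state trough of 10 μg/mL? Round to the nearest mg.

3577 mg

τ/t½ = 134/38 ≈ 3.5263, so f = (1/2)^(134/38) ≈ 0.086791.
Cmin,ss = (D/Vd)·f/(1−f), so D = Cmin,ss·Vd·(1−f)/f.
D = 10 × 34 × (1−f)/f ≈ 10 × 34 × 10.52193 ≈ 3577.46 mg.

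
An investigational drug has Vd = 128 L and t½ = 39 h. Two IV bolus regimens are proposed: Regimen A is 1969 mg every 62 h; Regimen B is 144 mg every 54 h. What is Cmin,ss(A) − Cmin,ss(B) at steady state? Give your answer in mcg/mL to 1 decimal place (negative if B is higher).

7.0 mcg/mL

Regimen A: f = (1/2)^(62/39) ≈ 0.3322; Cmin,ss = (1969/128)·f/(1−f) ≈ 7.652 mcg/mL.
Regimen B: f = (1/2)^(54/39) ≈ 0.3830; Cmin,ss = (144/128)·f/(1−f) ≈ 0.698 mcg/mL.
Difference ≈ 7.652 − 0.698 ≈ 6.954 mcg/mL.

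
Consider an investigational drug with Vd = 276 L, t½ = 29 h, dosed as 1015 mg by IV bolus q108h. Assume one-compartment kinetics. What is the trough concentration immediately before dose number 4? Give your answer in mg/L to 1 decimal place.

f = (1/2)^(τ/t½) = (1/2)^(108/29) ≈ 0.0757.
C₀ = D/Vd = 1015/276 ≈ 3.678 mg/L.
Before the 4th dose, 3 doses have been given. Superposition: Cmin = C₀·(f + f² + … + f^3).
≈ 3.678 × (0.0757 + 0.0057 + 0.0004) ≈ 3.678 × 0.0818 ≈ 0.301 mg/L.

0.3 mg/L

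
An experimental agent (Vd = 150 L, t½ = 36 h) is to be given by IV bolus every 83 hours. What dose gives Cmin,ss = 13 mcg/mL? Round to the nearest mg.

τ/t½ = 83/36 ≈ 2.3056, so f = (1/2)^(83/36) ≈ 0.202283.
Cmin,ss = (D/Vd)·f/(1−f), so D = Cmin,ss·Vd·(1−f)/f.
D = 13 × 150 × (1−f)/f ≈ 13 × 150 × 3.94357 ≈ 7689.96 mg.

7690 mg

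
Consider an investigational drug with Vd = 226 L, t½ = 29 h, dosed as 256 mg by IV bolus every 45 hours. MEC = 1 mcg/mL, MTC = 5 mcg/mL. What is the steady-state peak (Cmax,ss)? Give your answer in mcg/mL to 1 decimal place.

1.7 mcg/mL

τ/t½ = 45/29 ≈ 1.5517, so fraction remaining f = (1/2)^(45/29) ≈ 0.3411.
At steady state, accumulation factor R = 1/(1 − e^(−kτ)) ≈ 1.5177.
Single-dose peak C₀ = D/Vd = 256/226 ≈ 1.133 mcg/mL.
Cmax,ss = C₀/(1 − f) ≈ 1.133/0.6589 ≈ 1.720 mcg/mL.
Peak 1.7 mcg/mL vs MTC 5 mcg/mL: below toxic threshold.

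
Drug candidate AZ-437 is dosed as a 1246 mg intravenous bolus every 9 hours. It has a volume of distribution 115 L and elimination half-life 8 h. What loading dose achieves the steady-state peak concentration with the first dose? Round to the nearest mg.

f = (1/2)^(9/8) ≈ 0.458502; accumulation ratio R = 1/(1−f) ≈ 1.84673.
Loading dose to hit Cmax,ss on first dose: D_load = D_maint·R ≈ 1246 × 1.84673 ≈ 2301.03 mg.

2301 mg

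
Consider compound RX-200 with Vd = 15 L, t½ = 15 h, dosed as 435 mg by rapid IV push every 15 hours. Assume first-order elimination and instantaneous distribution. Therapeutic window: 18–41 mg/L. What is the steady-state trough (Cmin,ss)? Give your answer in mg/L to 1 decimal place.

τ = 15 h = 1 half-life, so f = (1/2)^1 = 0.5.
At steady state, R = 1/(1 − 0.5) = 2/1.
Single-dose peak C₀ = D/Vd = 435/15 = 29 mg/L.
Steady-state peak Cmax,ss = C₀·R = 29 × 2/1 ≈ 58.000 mg/L.
Steady-state trough Cmin,ss = Cmax,ss·f ≈ 58.000 × 0.5 ≈ 29.000 mg/L.
Trough 29.0 mg/L vs MEC 18 mg/L: adequate.

29.0 mg/L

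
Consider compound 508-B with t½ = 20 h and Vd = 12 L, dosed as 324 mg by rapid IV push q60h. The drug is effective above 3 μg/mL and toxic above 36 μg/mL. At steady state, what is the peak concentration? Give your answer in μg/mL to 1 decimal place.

The dosing interval is 3 half-lives, so f = 2^(−3) = 0.125.
Accumulation ratio R = 1/(1 − f) = 1/0.875 = 8/7.
Single-dose peak C₀ = D/Vd = 324/12 = 27 μg/mL.
Steady-state peak Cmax,ss = C₀·R = 27 × 8/7 ≈ 30.857 μg/mL.
Peak 30.9 μg/mL vs MTC 36 μg/mL: below toxic threshold.

30.9 μg/mL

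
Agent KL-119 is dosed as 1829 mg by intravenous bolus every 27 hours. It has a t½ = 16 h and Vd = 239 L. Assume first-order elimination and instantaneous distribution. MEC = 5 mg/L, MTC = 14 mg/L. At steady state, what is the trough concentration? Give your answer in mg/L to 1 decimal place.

τ/t½ = 27/16 ≈ 1.6875, so fraction remaining f = (1/2)^(27/16) ≈ 0.3105.
Single-dose peak C₀ = D/Vd = 1829/239 ≈ 7.653 mg/L.
Steady-state trough Cmin,ss = C₀·f/(1−f) ≈ 7.653 × 0.3105/0.6895 ≈ 3.446 mg/L.
Trough 3.4 mg/L vs MEC 5 mg/L: subtherapeutic.

3.4 mg/L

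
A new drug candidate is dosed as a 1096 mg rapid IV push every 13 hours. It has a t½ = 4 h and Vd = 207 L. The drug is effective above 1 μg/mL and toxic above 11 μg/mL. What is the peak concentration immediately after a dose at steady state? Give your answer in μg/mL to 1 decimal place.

5.9 μg/mL

k = ln2/t½ = ln2/4 ≈ 0.173287 h⁻¹; fraction remaining f = e^(−kτ) = e^(−0.173287×13) ≈ 0.1051.
At steady state, accumulation factor R = 1/(1 − e^(−kτ)) ≈ 1.1174.
Each bolus raises the concentration by D/Vd = 1096/207 ≈ 5.295 μg/mL.
Steady-state peak Cmax,ss = C₀·R ≈ 5.295 × 1.1174 ≈ 5.917 μg/mL.
Peak 5.9 μg/mL vs MTC 11 μg/mL: below toxic threshold.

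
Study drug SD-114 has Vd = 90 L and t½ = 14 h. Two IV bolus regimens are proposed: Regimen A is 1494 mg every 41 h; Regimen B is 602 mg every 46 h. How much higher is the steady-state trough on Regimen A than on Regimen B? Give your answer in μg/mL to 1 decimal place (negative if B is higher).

Regimen A: f = (1/2)^(41/14) ≈ 0.1313; Cmin,ss = (1494/90)·f/(1−f) ≈ 2.509 μg/mL.
Regimen B: f = (1/2)^(46/14) ≈ 0.1025; Cmin,ss = (602/90)·f/(1−f) ≈ 0.764 μg/mL.
Difference ≈ 2.509 − 0.764 ≈ 1.745 μg/mL.

1.7 μg/mL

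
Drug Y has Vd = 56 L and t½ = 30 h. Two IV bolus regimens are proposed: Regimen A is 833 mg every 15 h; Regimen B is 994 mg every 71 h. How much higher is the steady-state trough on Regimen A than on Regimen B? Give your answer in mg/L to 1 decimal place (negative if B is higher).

31.6 mg/L

Regimen A: f = (1/2)^(15/30) ≈ 0.7071; Cmin,ss = (833/56)·f/(1−f) ≈ 35.910 mg/L.
Regimen B: f = (1/2)^(71/30) ≈ 0.1939; Cmin,ss = (994/56)·f/(1−f) ≈ 4.270 mg/L.
Difference ≈ 35.910 − 4.270 ≈ 31.640 mg/L.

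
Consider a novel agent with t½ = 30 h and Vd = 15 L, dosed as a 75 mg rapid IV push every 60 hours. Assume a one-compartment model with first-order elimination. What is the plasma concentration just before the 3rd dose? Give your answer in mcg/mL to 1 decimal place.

1.6 mcg/mL

f = (1/2)^(τ/t½) = (1/2)^(60/30) ≈ 0.2500.
C₀ = D/Vd = 75/15 ≈ 5.000 mcg/mL.
Before the 3rd dose, 2 doses have been given. Superposition: Cmin = C₀·(f + f²).
≈ 5.000 × (0.2500 + 0.0625) ≈ 5.000 × 0.3125 ≈ 1.562 mcg/mL.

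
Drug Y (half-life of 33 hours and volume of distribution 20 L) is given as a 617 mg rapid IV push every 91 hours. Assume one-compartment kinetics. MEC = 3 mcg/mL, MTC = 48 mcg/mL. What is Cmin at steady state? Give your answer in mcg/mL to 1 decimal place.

5.4 mcg/mL

Over one 91-h interval, 91/33 ≈ 2.7576 half-lives elapse, leaving f ≈ 0.1479 of each dose.
At steady state, accumulation factor R = 1/(1 − e^(−kτ)) ≈ 1.1736.
Each bolus raises the concentration by D/Vd = 617/20 ≈ 30.850 mcg/mL.
Cmax,ss = C₀/(1 − f) ≈ 30.850/0.8521 ≈ 36.205 mcg/mL.
Steady-state trough Cmin,ss = Cmax,ss·f ≈ 36.205 × 0.1479 ≈ 5.355 mcg/mL.
Trough 5.4 mcg/mL vs MEC 3 mcg/mL: adequate.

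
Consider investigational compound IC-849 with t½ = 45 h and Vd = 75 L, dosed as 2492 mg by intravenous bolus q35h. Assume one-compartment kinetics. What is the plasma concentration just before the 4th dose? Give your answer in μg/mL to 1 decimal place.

37.3 μg/mL

f = (1/2)^(τ/t½) = (1/2)^(35/45) ≈ 0.5833.
C₀ = D/Vd = 2492/75 ≈ 33.227 μg/mL.
Before the 4th dose, 3 doses have been given. Superposition: Cmin = C₀·(f + f² + … + f^3).
≈ 33.227 × (0.5833 + 0.3402 + 0.1985) ≈ 33.227 × 1.1220 ≈ 37.281 μg/mL.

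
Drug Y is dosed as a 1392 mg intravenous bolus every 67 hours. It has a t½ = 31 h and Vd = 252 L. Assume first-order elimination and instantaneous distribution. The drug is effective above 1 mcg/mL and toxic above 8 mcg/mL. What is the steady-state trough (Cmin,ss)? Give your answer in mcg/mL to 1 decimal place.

τ/t½ = 67/31 ≈ 2.1613, so fraction remaining f = (1/2)^(67/31) ≈ 0.2236.
Accumulation ratio R = 1/(1 − f) ≈ 1/0.7764 ≈ 1.2880.
Single-dose peak C₀ = D/Vd = 1392/252 ≈ 5.524 mcg/mL.
Cmax,ss = C₀/(1 − f) ≈ 5.524/0.7764 ≈ 7.115 mcg/mL.
One interval later, Cmin,ss = Cmax,ss·e^(−kτ) ≈ 7.115 × 0.2236 ≈ 1.591 mcg/mL.
Trough 1.6 mcg/mL vs MEC 1 mcg/mL: adequate.

1.6 mcg/mL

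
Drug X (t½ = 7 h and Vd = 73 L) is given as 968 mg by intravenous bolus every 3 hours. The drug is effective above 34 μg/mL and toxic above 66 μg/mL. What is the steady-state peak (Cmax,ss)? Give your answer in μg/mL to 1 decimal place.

τ/t½ = 3/7 ≈ 0.42857, so fraction remaining f = (1/2)^(3/7) ≈ 0.7430.
At steady state, accumulation factor R = 1/(1 − e^(−kτ)) ≈ 3.8911.
Each bolus raises the concentration by D/Vd = 968/73 ≈ 13.260 μg/mL.
Cmax,ss = C₀/(1 − f) ≈ 13.260/0.2570 ≈ 51.595 μg/mL.
Peak 51.6 μg/mL vs MTC 66 μg/mL: below toxic threshold.

51.6 μg/mL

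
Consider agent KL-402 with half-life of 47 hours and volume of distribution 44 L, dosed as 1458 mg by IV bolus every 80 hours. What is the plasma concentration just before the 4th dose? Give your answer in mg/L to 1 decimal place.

14.3 mg/L

f = (1/2)^(τ/t½) = (1/2)^(80/47) ≈ 0.3073.
C₀ = D/Vd = 1458/44 ≈ 33.136 mg/L.
Before the 4th dose, 3 doses have been given. Superposition: Cmin = C₀·(f + f² + … + f^3).
≈ 33.136 × (0.3073 + 0.0944 + 0.0290) ≈ 33.136 × 0.4307 ≈ 14.272 mg/L.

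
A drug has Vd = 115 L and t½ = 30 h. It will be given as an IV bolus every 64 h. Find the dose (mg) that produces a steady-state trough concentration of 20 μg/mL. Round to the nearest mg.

τ/t½ = 64/30 ≈ 2.1333, so f = (1/2)^(64/30) ≈ 0.227931.
Cmin,ss = (D/Vd)·f/(1−f), so D = Cmin,ss·Vd·(1−f)/f.
D = 20 × 115 × (1−f)/f ≈ 20 × 115 × 3.38729 ≈ 7790.77 mg.

7791 mg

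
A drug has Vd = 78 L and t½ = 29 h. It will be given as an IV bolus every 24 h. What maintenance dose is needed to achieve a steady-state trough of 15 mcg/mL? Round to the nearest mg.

906 mg

τ/t½ = 24/29 ≈ 0.82759, so f = (1/2)^(24/29) ≈ 0.563471.
Cmin,ss = (D/Vd)·f/(1−f), so D = Cmin,ss·Vd·(1−f)/f.
D = 15 × 78 × (1−f)/f ≈ 15 × 78 × 0.77471 ≈ 906.41 mg.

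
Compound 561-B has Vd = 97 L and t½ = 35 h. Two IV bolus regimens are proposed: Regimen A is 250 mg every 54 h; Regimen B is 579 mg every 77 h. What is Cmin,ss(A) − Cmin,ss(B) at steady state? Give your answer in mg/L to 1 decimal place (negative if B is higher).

-0.3 mg/L

Regimen A: f = (1/2)^(54/35) ≈ 0.3432; Cmin,ss = (250/97)·f/(1−f) ≈ 1.347 mg/L.
Regimen B: f = (1/2)^(77/35) ≈ 0.2176; Cmin,ss = (579/97)·f/(1−f) ≈ 1.660 mg/L.
Difference ≈ 1.347 − 1.660 ≈ -0.313 mg/L.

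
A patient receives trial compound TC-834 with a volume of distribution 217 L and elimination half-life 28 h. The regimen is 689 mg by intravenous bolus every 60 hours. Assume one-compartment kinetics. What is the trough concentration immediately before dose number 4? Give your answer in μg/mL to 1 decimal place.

f = (1/2)^(τ/t½) = (1/2)^(60/28) ≈ 0.2264.
C₀ = D/Vd = 689/217 ≈ 3.175 μg/mL.
Before the 4th dose, 3 doses have been given. Superposition: Cmin = C₀·(f + f² + … + f^3).
≈ 3.175 × (0.2264 + 0.0513 + 0.0116) ≈ 3.175 × 0.2893 ≈ 0.919 μg/mL.

0.9 μg/mL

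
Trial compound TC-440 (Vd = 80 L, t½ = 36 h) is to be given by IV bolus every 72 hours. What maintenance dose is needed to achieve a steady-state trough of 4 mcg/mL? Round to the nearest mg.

τ/t½ = 72/36 ≈ 2, so f = (1/2)^(72/36) ≈ 0.250000.
Cmin,ss = (D/Vd)·f/(1−f), so D = Cmin,ss·Vd·(1−f)/f.
D = 4 × 80 × (1−f)/f ≈ 4 × 80 × 3.00000 ≈ 960.00 mg.

960 mg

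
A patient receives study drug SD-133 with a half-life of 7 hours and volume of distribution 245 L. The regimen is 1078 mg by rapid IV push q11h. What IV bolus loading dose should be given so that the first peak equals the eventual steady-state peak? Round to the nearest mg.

f = (1/2)^(11/7) ≈ 0.336475; accumulation ratio R = 1/(1−f) ≈ 1.50710.
Loading dose to hit Cmax,ss on first dose: D_load = D_maint·R ≈ 1078 × 1.50710 ≈ 1624.65 mg.

1625 mg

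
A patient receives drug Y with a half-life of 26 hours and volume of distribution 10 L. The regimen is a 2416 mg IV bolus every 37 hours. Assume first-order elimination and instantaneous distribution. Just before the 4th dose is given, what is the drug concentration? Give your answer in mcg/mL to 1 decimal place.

f = (1/2)^(τ/t½) = (1/2)^(37/26) ≈ 0.3729.
C₀ = D/Vd = 2416/10 ≈ 241.600 mcg/mL.
Before the 4th dose, 3 doses have been given. Superposition: Cmin = C₀·(f + f² + … + f^3).
≈ 241.600 × (0.3729 + 0.1391 + 0.0519) ≈ 241.600 × 0.5639 ≈ 136.238 mcg/mL.

136.2 mcg/mL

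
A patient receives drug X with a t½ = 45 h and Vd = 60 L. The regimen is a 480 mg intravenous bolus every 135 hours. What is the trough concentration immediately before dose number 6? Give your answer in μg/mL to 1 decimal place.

1.1 μg/mL

f = (1/2)^(τ/t½) = (1/2)^(135/45) ≈ 0.1250.
C₀ = D/Vd = 480/60 ≈ 8.000 μg/mL.
Before the 6th dose, 5 doses have been given. Superposition: Cmin = C₀·(f + f² + … + f^5).
≈ 8.000 × (0.1250 + 0.0156 + 0.0020 + 0.0002 + 0.0000) ≈ 8.000 × 0.1428 ≈ 1.142 μg/mL.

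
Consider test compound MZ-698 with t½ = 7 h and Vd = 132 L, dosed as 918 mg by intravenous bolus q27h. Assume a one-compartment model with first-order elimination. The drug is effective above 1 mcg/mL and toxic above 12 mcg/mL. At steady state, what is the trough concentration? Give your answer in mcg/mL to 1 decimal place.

Over one 27-h interval, 27/7 ≈ 3.8571 half-lives elapse, leaving f ≈ 0.0690 of each dose.
At steady state, accumulation factor R = 1/(1 − e^(−kτ)) ≈ 1.0741.
Each bolus raises the concentration by D/Vd = 918/132 ≈ 6.955 mcg/mL.
Steady-state peak Cmax,ss = C₀·R ≈ 6.955 × 1.0741 ≈ 7.470 mcg/mL.
One interval later, Cmin,ss = Cmax,ss·e^(−kτ) ≈ 7.470 × 0.0690 ≈ 0.515 mcg/mL.
Trough 0.5 mcg/mL vs MEC 1 mcg/mL: subtherapeutic.

0.5 mcg/mL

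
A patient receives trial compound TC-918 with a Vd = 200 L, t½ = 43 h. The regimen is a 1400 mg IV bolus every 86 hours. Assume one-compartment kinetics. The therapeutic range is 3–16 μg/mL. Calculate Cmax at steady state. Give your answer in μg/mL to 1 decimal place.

τ = 86 h = 2 half-lives, so f = (1/2)^2 = 0.25.
Accumulation ratio R = 1/(1 − f) = 1/0.75 = 4/3.
Single-dose peak C₀ = D/Vd = 1400/200 = 7 μg/mL.
Steady-state peak Cmax,ss = C₀·R = 7 × 4/3 ≈ 9.333 μg/mL.
Peak 9.3 μg/mL vs MTC 16 μg/mL: below toxic threshold.

9.3 μg/mL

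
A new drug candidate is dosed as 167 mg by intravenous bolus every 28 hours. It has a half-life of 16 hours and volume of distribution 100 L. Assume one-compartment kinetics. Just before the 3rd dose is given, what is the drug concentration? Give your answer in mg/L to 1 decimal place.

0.6 mg/L

f = (1/2)^(τ/t½) = (1/2)^(28/16) ≈ 0.2973.
C₀ = D/Vd = 167/100 ≈ 1.670 mg/L.
Before the 3rd dose, 2 doses have been given. Superposition: Cmin = C₀·(f + f²).
≈ 1.670 × (0.2973 + 0.0884) ≈ 1.670 × 0.3857 ≈ 0.644 mg/L.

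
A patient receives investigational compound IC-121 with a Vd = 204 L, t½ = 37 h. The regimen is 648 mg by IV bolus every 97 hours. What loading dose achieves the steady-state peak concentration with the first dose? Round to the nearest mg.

f = (1/2)^(97/37) ≈ 0.162485; accumulation ratio R = 1/(1−f) ≈ 1.19401.
Loading dose to hit Cmax,ss on first dose: D_load = D_maint·R ≈ 648 × 1.19401 ≈ 773.72 mg.

774 mg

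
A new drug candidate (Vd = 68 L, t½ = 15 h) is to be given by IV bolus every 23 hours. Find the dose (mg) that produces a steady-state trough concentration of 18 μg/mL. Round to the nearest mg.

2319 mg

τ/t½ = 23/15 ≈ 1.5333, so f = (1/2)^(23/15) ≈ 0.345478.
Cmin,ss = (D/Vd)·f/(1−f), so D = Cmin,ss·Vd·(1−f)/f.
D = 18 × 68 × (1−f)/f ≈ 18 × 68 × 1.89454 ≈ 2318.92 mg.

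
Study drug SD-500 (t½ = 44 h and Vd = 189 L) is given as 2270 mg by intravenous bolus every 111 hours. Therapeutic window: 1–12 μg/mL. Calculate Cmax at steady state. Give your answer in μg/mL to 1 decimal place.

14.5 μg/mL

Over one 111-h interval, 111/44 ≈ 2.5227 half-lives elapse, leaving f ≈ 0.1740 of each dose.
Accumulation ratio R = 1/(1 − f) ≈ 1/0.8260 ≈ 1.2107.
Single-dose peak C₀ = D/Vd = 2270/189 ≈ 12.011 μg/mL.
Steady-state peak Cmax,ss = C₀·R ≈ 12.011 × 1.2107 ≈ 14.542 μg/mL.
Peak 14.5 μg/mL vs MTC 12 μg/mL: exceeds toxic threshold.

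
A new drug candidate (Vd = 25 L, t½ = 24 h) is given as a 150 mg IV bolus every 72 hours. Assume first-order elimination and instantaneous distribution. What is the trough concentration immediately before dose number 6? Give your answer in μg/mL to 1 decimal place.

0.9 μg/mL

f = (1/2)^(τ/t½) = (1/2)^(72/24) ≈ 0.1250.
C₀ = D/Vd = 150/25 ≈ 6.000 μg/mL.
Before the 6th dose, 5 doses have been given. Superposition: Cmin = C₀·(f + f² + … + f^5).
≈ 6.000 × (0.1250 + 0.0156 + 0.0020 + 0.0002 + 0.0000) ≈ 6.000 × 0.1428 ≈ 0.857 μg/mL.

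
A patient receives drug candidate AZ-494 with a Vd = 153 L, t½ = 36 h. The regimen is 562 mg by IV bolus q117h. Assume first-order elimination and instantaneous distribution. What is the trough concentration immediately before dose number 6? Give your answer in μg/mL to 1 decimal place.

0.4 μg/mL

f = (1/2)^(τ/t½) = (1/2)^(117/36) ≈ 0.1051.
C₀ = D/Vd = 562/153 ≈ 3.673 μg/mL.
Before the 6th dose, 5 doses have been given. Superposition: Cmin = C₀·(f + f² + … + f^5).
≈ 3.673 × (0.1051 + 0.0110 + 0.0012 + 0.0001 + 0.0000) ≈ 3.673 × 0.1174 ≈ 0.431 μg/mL.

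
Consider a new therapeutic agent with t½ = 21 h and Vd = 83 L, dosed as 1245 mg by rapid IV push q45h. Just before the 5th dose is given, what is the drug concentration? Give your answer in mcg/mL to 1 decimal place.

f = (1/2)^(τ/t½) = (1/2)^(45/21) ≈ 0.2264.
C₀ = D/Vd = 1245/83 ≈ 15.000 mcg/mL.
Before the 5th dose, 4 doses have been given. Superposition: Cmin = C₀·(f + f² + … + f^4).
≈ 15.000 × (0.2264 + 0.0513 + 0.0116 + 0.0026) ≈ 15.000 × 0.2919 ≈ 4.378 mcg/mL.

4.4 mcg/mL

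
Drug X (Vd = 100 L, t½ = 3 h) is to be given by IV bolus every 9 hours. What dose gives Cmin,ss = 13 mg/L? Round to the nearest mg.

9100 mg

τ/t½ = 9/3 ≈ 3, so f = (1/2)^(9/3) ≈ 0.125000.
Cmin,ss = (D/Vd)·f/(1−f), so D = Cmin,ss·Vd·(1−f)/f.
D = 13 × 100 × (1−f)/f ≈ 13 × 100 × 7.00000 ≈ 9100.00 mg.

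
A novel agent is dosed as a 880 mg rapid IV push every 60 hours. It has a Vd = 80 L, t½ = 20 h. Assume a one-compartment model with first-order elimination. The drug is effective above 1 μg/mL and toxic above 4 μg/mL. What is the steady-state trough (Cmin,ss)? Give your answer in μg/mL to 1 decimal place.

1.6 μg/mL

τ = 60 h = 3 half-lives, so f = (1/2)^3 = 0.125.
At steady state, R = 1/(1 − 0.125) = 8/7.
Single-dose peak C₀ = D/Vd = 880/80 = 11 μg/mL.
Steady-state peak Cmax,ss = C₀·R = 11 × 8/7 ≈ 12.571 μg/mL.
Steady-state trough Cmin,ss = Cmax,ss·f ≈ 12.571 × 0.125 ≈ 1.571 μg/mL.
Trough 1.6 μg/mL vs MEC 1 μg/mL: adequate.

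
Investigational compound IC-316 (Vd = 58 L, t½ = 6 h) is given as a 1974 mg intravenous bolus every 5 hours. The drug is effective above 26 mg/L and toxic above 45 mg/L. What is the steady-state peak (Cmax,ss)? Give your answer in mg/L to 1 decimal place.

77.6 mg/L

τ/t½ = 5/6 ≈ 0.83333, so fraction remaining f = (1/2)^(5/6) ≈ 0.5612.
Accumulation ratio R = 1/(1 − f) ≈ 1/0.4388 ≈ 2.2789.
Each bolus raises the concentration by D/Vd = 1974/58 ≈ 34.034 mg/L.
Steady-state peak Cmax,ss = C₀·R ≈ 34.034 × 2.2789 ≈ 77.560 mg/L.
Peak 77.6 mg/L vs MTC 45 mg/L: exceeds toxic threshold.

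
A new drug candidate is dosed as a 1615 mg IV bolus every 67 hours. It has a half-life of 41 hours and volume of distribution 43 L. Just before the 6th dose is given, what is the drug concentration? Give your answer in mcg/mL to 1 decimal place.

f = (1/2)^(τ/t½) = (1/2)^(67/41) ≈ 0.3222.
C₀ = D/Vd = 1615/43 ≈ 37.558 mcg/mL.
Before the 6th dose, 5 doses have been given. Superposition: Cmin = C₀·(f + f² + … + f^5).
≈ 37.558 × (0.3222 + 0.1038 + 0.0334 + 0.0108 + 0.0035) ≈ 37.558 × 0.4737 ≈ 17.791 mcg/mL.

17.8 mcg/mL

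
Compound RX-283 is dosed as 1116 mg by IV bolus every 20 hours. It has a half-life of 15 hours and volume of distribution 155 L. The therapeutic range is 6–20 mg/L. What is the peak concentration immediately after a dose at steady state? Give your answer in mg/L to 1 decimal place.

11.9 mg/L

τ/t½ = 20/15 ≈ 1.3333, so fraction remaining f = (1/2)^(20/15) ≈ 0.3969.
Accumulation ratio R = 1/(1 − f) ≈ 1/0.6031 ≈ 1.6581.
Each bolus raises the concentration by D/Vd = 1116/155 ≈ 7.200 mg/L.
Steady-state peak Cmax,ss = C₀·R ≈ 7.200 × 1.6581 ≈ 11.938 mg/L.
Peak 11.9 mg/L vs MTC 20 mg/L: below toxic threshold.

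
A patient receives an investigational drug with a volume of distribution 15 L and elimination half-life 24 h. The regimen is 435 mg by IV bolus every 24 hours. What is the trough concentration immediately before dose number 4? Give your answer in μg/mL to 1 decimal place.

25.4 μg/mL

f = (1/2)^(τ/t½) = (1/2)^(24/24) ≈ 0.5000.
C₀ = D/Vd = 435/15 ≈ 29.000 μg/mL.
Before the 4th dose, 3 doses have been given. Superposition: Cmin = C₀·(f + f² + … + f^3).
≈ 29.000 × (0.5000 + 0.2500 + 0.1250) ≈ 29.000 × 0.8750 ≈ 25.375 μg/mL.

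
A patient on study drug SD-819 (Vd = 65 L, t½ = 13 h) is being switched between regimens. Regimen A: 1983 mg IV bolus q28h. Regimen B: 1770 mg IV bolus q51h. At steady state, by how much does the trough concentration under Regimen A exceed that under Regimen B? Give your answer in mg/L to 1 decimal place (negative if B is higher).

Regimen A: f = (1/2)^(28/13) ≈ 0.2247; Cmin,ss = (1983/65)·f/(1−f) ≈ 8.842 mg/L.
Regimen B: f = (1/2)^(51/13) ≈ 0.0659; Cmin,ss = (1770/65)·f/(1−f) ≈ 1.921 mg/L.
Difference ≈ 8.842 − 1.921 ≈ 6.921 mg/L.

6.9 mg/L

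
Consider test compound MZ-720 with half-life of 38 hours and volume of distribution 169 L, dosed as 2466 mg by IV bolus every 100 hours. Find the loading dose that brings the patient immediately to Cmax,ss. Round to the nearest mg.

f = (1/2)^(100/38) ≈ 0.161367; accumulation ratio R = 1/(1−f) ≈ 1.19242.
Loading dose to hit Cmax,ss on first dose: D_load = D_maint·R ≈ 2466 × 1.19242 ≈ 2940.51 mg.

2941 mg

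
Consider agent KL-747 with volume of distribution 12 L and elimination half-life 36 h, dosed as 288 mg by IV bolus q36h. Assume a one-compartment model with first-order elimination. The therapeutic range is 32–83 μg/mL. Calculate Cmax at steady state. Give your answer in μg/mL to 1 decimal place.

The dosing interval is 1 half-life, so f = 2^(−1) = 0.5.
Accumulation ratio R = 1/(1 − f) = 1/0.5 = 2/1.
Single-dose peak C₀ = D/Vd = 288/12 = 24 μg/mL.
Steady-state peak Cmax,ss = C₀·R = 24 × 2/1 ≈ 48.000 μg/mL.
Peak 48.0 μg/mL vs MTC 83 μg/mL: below toxic threshold.

48.0 μg/mL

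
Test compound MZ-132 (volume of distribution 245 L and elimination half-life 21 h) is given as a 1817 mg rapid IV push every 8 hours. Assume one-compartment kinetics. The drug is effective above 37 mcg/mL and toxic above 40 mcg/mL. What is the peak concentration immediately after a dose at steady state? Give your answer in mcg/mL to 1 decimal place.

32.0 mcg/mL

τ/t½ = 8/21 ≈ 0.38095, so fraction remaining f = (1/2)^(8/21) ≈ 0.7679.
At steady state, accumulation factor R = 1/(1 − e^(−kτ)) ≈ 4.3085.
Each bolus raises the concentration by D/Vd = 1817/245 ≈ 7.416 mcg/mL.
Steady-state peak Cmax,ss = C₀·R ≈ 7.416 × 4.3085 ≈ 31.952 mcg/mL.
Peak 32.0 mcg/mL vs MTC 40 mcg/mL: below toxic threshold.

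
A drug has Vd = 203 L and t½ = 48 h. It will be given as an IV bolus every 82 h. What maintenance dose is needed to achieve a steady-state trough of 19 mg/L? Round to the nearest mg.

τ/t½ = 82/48 ≈ 1.7083, so f = (1/2)^(82/48) ≈ 0.306013.
Cmin,ss = (D/Vd)·f/(1−f), so D = Cmin,ss·Vd·(1−f)/f.
D = 19 × 203 × (1−f)/f ≈ 19 × 203 × 2.26784 ≈ 8747.06 mg.

8747 mg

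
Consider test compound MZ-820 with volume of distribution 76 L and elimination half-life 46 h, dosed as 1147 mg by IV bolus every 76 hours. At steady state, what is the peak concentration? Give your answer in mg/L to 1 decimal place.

22.1 mg/L

Over one 76-h interval, 76/46 ≈ 1.6522 half-lives elapse, leaving f ≈ 0.3182 of each dose.
At steady state, accumulation factor R = 1/(1 − e^(−kτ)) ≈ 1.4667.
Each bolus raises the concentration by D/Vd = 1147/76 ≈ 15.092 mg/L.
Steady-state peak Cmax,ss = C₀·R ≈ 15.092 × 1.4667 ≈ 22.135 mg/L.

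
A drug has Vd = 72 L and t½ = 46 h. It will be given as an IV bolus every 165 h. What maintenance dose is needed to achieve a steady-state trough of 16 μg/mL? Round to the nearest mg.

12691 mg

τ/t½ = 165/46 ≈ 3.587, so f = (1/2)^(165/46) ≈ 0.083218.
Cmin,ss = (D/Vd)·f/(1−f), so D = Cmin,ss·Vd·(1−f)/f.
D = 16 × 72 × (1−f)/f ≈ 16 × 72 × 11.01663 ≈ 12691.16 mg.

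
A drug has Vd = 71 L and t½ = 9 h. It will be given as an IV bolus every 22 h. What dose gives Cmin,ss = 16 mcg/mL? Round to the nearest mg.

5047 mg

τ/t½ = 22/9 ≈ 2.4444, so f = (1/2)^(22/9) ≈ 0.183717.
Cmin,ss = (D/Vd)·f/(1−f), so D = Cmin,ss·Vd·(1−f)/f.
D = 16 × 71 × (1−f)/f ≈ 16 × 71 × 4.44315 ≈ 5047.42 mg.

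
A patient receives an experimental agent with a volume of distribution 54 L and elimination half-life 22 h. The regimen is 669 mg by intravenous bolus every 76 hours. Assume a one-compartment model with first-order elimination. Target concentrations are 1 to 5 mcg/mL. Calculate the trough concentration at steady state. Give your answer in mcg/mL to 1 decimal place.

Over one 76-h interval, 76/22 ≈ 3.4545 half-lives elapse, leaving f ≈ 0.0912 of each dose.
Each bolus raises the concentration by D/Vd = 669/54 ≈ 12.389 mcg/mL.
Steady-state trough Cmin,ss = C₀·f/(1−f) ≈ 12.389 × 0.0912/0.9088 ≈ 1.243 mcg/mL.
Trough 1.2 mcg/mL vs MEC 1 mcg/mL: adequate.

1.2 mcg/mL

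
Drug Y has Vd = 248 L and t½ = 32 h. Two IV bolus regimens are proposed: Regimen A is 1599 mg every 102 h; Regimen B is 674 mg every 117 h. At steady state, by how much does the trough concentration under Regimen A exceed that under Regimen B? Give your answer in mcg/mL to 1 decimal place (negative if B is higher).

Regimen A: f = (1/2)^(102/32) ≈ 0.1098; Cmin,ss = (1599/248)·f/(1−f) ≈ 0.795 mcg/mL.
Regimen B: f = (1/2)^(117/32) ≈ 0.0793; Cmin,ss = (674/248)·f/(1−f) ≈ 0.234 mcg/mL.
Difference ≈ 0.795 − 0.234 ≈ 0.561 mcg/mL.

0.6 mcg/mL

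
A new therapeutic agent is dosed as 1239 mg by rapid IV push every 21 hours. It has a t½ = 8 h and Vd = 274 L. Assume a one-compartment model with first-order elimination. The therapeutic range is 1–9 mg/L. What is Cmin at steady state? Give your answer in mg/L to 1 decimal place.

0.9 mg/L

Over one 21-h interval, 21/8 ≈ 2.625 half-lives elapse, leaving f ≈ 0.1621 of each dose.
Single-dose peak C₀ = D/Vd = 1239/274 ≈ 4.522 mg/L.
Steady-state trough Cmin,ss = C₀·f/(1−f) ≈ 4.522 × 0.1621/0.8379 ≈ 0.875 mg/L.
Trough 0.9 mg/L vs MEC 1 mg/L: subtherapeutic.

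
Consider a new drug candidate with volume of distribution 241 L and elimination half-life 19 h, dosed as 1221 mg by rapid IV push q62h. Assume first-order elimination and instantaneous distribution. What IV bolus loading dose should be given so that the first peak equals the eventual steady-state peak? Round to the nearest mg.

1363 mg

f = (1/2)^(62/19) ≈ 0.104158; accumulation ratio R = 1/(1−f) ≈ 1.11627.
Loading dose to hit Cmax,ss on first dose: D_load = D_maint·R ≈ 1221 × 1.11627 ≈ 1362.97 mg.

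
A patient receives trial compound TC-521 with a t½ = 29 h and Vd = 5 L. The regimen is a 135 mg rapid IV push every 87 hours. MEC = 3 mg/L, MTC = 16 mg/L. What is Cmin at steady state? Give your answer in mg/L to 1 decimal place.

The dosing interval is 3 half-lives, so f = 2^(−3) = 0.125.
Accumulation ratio R = 1/(1 − f) = 1/0.875 = 8/7.
Single-dose peak C₀ = D/Vd = 135/5 = 27 mg/L.
Steady-state peak Cmax,ss = C₀·R = 27 × 8/7 ≈ 30.857 mg/L.
Steady-state trough Cmin,ss = Cmax,ss·f ≈ 30.857 × 0.125 ≈ 3.857 mg/L.
Trough 3.9 mg/L vs MEC 3 mg/L: adequate.

3.9 mg/L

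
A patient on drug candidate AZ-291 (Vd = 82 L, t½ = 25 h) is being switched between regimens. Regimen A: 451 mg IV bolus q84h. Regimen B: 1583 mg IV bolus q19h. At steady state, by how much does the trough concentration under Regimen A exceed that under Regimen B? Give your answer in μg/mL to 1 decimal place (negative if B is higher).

Regimen A: f = (1/2)^(84/25) ≈ 0.0974; Cmin,ss = (451/82)·f/(1−f) ≈ 0.594 μg/mL.
Regimen B: f = (1/2)^(19/25) ≈ 0.5905; Cmin,ss = (1583/82)·f/(1−f) ≈ 27.838 μg/mL.
Difference ≈ 0.594 − 27.838 ≈ -27.244 μg/mL.

-27.2 μg/mL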